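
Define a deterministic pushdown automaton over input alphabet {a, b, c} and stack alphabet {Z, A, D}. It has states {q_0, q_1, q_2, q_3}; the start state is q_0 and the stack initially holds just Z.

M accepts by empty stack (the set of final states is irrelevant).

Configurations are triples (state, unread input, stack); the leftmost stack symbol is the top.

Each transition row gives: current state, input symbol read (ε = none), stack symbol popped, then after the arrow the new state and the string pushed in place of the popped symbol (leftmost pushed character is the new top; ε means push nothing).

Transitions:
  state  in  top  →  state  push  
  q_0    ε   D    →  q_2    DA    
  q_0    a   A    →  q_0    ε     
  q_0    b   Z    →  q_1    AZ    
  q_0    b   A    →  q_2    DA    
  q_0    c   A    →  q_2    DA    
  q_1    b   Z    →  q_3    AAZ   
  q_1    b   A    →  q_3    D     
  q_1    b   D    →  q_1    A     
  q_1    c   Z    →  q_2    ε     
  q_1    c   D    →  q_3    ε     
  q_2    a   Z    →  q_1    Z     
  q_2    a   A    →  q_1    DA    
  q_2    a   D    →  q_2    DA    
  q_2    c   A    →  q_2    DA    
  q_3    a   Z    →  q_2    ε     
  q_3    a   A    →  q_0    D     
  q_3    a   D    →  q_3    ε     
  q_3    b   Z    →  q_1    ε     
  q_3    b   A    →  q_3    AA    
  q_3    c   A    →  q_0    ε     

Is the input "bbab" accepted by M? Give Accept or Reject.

(q_0, bbab, Z)
  read b, top Z: go to q_1, push AZ → (q_1, bab, AZ)
  read b, top A: go to q_3, push D → (q_3, ab, DZ)
  read a, top D: go to q_3, push ε → (q_3, b, Z)
  read b, top Z: go to q_1, push ε → (q_1, ε, ε)
All input consumed and the stack is empty.

Accept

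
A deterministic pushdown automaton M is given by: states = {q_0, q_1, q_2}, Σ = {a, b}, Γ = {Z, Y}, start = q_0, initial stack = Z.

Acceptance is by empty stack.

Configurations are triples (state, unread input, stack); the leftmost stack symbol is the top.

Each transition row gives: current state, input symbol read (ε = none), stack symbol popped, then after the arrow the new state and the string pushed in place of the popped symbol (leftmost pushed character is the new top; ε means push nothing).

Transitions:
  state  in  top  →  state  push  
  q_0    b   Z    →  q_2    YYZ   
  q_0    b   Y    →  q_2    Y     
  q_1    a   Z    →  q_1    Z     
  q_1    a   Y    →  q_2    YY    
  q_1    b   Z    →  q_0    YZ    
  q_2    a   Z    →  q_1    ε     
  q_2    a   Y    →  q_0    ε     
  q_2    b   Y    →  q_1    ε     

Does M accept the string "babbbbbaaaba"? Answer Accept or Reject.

(q_0, babbbbbaaaba, Z) ⊢ (q_2, abbbbbaaaba, YYZ) ⊢ (q_0, bbbbbaaaba, YZ) ⊢ (q_2, bbbbaaaba, YZ) ⊢ (q_1, bbbaaaba, Z) ⊢ (q_0, bbaaaba, YZ) ⊢ (q_2, baaaba, YZ) ⊢ (q_1, aaaba, Z) ⊢ (q_1, aaba, Z) ⊢ (q_1, aba, Z) ⊢ (q_1, ba, Z) ⊢ (q_0, a, YZ)
No transition applies at (q_0, a, YZ); input not fully consumed.

Reject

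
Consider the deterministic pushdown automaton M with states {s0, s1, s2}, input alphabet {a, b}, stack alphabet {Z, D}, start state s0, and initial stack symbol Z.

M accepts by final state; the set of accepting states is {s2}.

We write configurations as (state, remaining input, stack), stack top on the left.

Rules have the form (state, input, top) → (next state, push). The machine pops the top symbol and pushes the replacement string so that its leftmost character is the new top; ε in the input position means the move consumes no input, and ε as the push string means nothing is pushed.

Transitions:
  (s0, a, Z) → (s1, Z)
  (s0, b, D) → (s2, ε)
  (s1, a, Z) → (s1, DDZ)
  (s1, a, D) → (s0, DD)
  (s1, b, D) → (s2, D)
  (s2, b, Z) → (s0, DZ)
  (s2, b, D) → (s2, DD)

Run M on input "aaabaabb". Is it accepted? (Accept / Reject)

Reject

(s0, aaabaabb, Z)
  read a, top Z: go to s1, push Z → (s1, aabaabb, Z)
  read a, top Z: go to s1, push DDZ → (s1, abaabb, DDZ)
  read a, top D: go to s0, push DD → (s0, baabb, DDDZ)
  read b, top D: go to s2, push ε → (s2, aabb, DDZ)
No transition applies at (s2, aabb, DDZ); input not fully consumed.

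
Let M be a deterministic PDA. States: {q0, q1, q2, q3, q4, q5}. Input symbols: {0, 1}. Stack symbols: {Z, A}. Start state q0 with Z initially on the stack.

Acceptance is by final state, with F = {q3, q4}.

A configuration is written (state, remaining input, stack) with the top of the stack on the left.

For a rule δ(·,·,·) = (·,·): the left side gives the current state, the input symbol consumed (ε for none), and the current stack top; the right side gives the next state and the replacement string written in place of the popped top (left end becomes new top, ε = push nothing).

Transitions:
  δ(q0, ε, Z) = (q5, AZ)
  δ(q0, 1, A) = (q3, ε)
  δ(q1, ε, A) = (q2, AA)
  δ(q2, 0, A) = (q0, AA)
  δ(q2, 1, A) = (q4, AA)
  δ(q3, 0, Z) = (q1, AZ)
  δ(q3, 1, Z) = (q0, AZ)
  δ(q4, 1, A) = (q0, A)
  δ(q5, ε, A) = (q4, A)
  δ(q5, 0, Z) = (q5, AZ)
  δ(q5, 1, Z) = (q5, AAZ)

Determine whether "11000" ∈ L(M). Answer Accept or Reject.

Reject

(q0, 11000, Z)
  ε-move, top Z: go to q5, push AZ → (q5, 11000, AZ)
  ε-move, top A: go to q4, push A → (q4, 11000, AZ)
  read 1, top A: go to q0, push A → (q0, 1000, AZ)
  read 1, top A: go to q3, push ε → (q3, 000, Z)
  read 0, top Z: go to q1, push AZ → (q1, 00, AZ)
  ε-move, top A: go to q2, push AA → (q2, 00, AAZ)
  read 0, top A: go to q0, push AA → (q0, 0, AAAZ)
No transition applies at (q0, 0, AAAZ); input not fully consumed.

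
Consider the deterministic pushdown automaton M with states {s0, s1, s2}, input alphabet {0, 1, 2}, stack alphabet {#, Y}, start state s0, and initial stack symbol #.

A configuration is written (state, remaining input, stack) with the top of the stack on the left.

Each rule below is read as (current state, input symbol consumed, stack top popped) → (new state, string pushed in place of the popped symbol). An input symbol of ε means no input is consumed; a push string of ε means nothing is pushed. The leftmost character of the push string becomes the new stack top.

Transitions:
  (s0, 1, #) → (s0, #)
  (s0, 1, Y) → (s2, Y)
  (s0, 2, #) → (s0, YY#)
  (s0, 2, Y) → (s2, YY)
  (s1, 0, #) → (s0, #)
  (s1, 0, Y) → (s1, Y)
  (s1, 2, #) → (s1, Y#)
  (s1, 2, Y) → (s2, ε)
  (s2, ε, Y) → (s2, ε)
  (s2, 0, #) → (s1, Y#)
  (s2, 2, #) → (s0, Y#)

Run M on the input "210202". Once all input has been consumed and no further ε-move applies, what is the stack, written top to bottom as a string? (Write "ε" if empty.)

(s0, 210202, #) ⊢ (s0, 10202, YY#) ⊢ (s2, 0202, YY#) ⊢ (s2, 0202, Y#) ⊢ (s2, 0202, #) ⊢ (s1, 202, Y#) ⊢ (s2, 02, #) ⊢ (s1, 2, Y#) ⊢ (s2, ε, #)
All input consumed in state s2 with stack #.

#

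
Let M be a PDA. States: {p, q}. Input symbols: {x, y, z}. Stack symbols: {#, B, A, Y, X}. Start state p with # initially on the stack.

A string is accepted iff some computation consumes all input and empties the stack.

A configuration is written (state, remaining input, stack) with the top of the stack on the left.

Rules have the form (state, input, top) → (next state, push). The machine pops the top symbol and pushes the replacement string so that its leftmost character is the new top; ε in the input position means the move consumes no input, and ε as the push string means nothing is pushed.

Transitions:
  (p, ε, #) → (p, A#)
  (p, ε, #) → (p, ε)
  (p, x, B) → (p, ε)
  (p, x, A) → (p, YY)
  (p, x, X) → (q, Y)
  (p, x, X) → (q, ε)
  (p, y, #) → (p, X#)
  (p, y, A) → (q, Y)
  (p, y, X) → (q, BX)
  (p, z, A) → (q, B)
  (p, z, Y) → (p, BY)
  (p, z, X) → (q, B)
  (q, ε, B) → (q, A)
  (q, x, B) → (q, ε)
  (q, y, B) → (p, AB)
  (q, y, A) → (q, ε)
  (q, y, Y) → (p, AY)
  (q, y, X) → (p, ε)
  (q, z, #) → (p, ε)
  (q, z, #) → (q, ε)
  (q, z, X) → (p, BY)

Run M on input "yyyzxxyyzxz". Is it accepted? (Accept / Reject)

One accepting computation: (p, yyyzxxyyzxz, #) ⊢ (p, yyzxxyyzxz, X#) ⊢ (q, yzxxyyzxz, BX#) ⊢ (p, zxxyyzxz, ABX#) ⊢ (q, xxyyzxz, BBX#) ⊢ (q, xyyzxz, BX#) ⊢ (q, yyzxz, X#) ⊢ (p, yzxz, #) ⊢ (p, zxz, X#) ⊢ (q, xz, B#) ⊢ (q, z, #) ⊢ (p, ε, ε)
All input consumed and the stack is empty.

Accept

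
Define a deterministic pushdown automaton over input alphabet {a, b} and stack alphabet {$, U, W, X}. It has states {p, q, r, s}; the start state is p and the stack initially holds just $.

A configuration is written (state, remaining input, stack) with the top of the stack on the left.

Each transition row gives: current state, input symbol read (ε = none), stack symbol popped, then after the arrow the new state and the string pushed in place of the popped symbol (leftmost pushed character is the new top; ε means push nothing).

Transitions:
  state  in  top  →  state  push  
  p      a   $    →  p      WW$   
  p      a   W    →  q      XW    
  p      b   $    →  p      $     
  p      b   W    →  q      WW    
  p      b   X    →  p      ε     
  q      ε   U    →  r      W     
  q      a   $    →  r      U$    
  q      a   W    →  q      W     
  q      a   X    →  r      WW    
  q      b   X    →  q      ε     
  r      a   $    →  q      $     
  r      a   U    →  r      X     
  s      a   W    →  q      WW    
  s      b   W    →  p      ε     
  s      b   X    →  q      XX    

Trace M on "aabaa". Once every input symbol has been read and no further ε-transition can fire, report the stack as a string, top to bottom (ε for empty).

(p, aabaa, $) ⊢ (p, abaa, WW$) ⊢ (q, baa, XWW$) ⊢ (q, aa, WW$) ⊢ (q, a, WW$) ⊢ (q, ε, WW$)
All input consumed in state q with stack WW$.

WW$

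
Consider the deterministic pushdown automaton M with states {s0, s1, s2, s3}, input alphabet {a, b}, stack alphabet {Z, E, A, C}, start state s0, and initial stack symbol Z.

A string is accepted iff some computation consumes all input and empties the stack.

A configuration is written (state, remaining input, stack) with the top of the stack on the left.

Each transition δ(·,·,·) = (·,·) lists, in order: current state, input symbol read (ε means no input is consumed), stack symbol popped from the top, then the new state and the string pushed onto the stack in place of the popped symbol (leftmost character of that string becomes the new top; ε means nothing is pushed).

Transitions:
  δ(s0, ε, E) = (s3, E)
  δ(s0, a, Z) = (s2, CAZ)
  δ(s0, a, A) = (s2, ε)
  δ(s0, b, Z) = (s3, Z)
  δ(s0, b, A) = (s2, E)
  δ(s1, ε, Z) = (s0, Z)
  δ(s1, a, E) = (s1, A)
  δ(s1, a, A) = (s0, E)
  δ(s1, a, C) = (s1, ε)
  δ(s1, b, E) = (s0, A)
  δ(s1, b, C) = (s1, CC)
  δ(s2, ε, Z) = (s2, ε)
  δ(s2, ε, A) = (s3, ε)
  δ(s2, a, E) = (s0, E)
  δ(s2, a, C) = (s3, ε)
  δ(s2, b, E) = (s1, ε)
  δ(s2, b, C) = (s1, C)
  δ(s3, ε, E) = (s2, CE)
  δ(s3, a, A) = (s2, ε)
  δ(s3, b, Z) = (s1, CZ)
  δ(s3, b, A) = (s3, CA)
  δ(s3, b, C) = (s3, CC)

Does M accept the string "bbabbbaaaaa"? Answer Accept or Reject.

Accept

(s0, bbabbbaaaaa, Z)
  read b, top Z: go to s3, push Z → (s3, babbbaaaaa, Z)
  read b, top Z: go to s1, push CZ → (s1, abbbaaaaa, CZ)
  read a, top C: go to s1, push ε → (s1, bbbaaaaa, Z)
  ε-move, top Z: go to s0, push Z → (s0, bbbaaaaa, Z)
  read b, top Z: go to s3, push Z → (s3, bbaaaaa, Z)
  read b, top Z: go to s1, push CZ → (s1, baaaaa, CZ)
  read b, top C: go to s1, push CC → (s1, aaaaa, CCZ)
  read a, top C: go to s1, push ε → (s1, aaaa, CZ)
  read a, top C: go to s1, push ε → (s1, aaa, Z)
  ε-move, top Z: go to s0, push Z → (s0, aaa, Z)
  read a, top Z: go to s2, push CAZ → (s2, aa, CAZ)
  read a, top C: go to s3, push ε → (s3, a, AZ)
  read a, top A: go to s2, push ε → (s2, ε, Z)
  ε-move, top Z: go to s2, push ε → (s2, ε, ε)
All input consumed and the stack is empty.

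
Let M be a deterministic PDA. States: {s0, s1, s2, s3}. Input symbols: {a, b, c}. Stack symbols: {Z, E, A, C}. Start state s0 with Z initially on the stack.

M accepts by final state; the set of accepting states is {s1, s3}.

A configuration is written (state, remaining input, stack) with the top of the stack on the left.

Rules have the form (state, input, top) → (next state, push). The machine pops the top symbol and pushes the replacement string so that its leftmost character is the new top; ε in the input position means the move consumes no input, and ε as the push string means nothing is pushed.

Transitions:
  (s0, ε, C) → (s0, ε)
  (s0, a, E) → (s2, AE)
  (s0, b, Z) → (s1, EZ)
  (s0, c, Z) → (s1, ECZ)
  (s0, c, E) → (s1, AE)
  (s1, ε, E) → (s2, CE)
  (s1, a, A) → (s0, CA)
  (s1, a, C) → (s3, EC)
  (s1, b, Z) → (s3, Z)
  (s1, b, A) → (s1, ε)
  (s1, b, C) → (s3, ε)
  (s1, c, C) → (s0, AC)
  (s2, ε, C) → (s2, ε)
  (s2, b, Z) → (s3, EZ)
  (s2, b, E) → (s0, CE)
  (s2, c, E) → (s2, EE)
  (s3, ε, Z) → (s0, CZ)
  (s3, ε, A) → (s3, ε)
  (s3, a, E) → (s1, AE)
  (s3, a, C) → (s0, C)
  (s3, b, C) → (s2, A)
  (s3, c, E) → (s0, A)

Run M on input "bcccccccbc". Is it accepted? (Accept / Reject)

(s0, bcccccccbc, Z)
  read b, top Z: go to s1, push EZ → (s1, cccccccbc, EZ)
  ε-move, top E: go to s2, push CE → (s2, cccccccbc, CEZ)
  ε-move, top C: go to s2, push ε → (s2, cccccccbc, EZ)
  read c, top E: go to s2, push EE → (s2, ccccccbc, EEZ)
  read c, top E: go to s2, push EE → (s2, cccccbc, EEEZ)
  read c, top E: go to s2, push EE → (s2, ccccbc, EEEEZ)
  read c, top E: go to s2, push EE → (s2, cccbc, EEEEEZ)
  read c, top E: go to s2, push EE → (s2, ccbc, EEEEEEZ)
  read c, top E: go to s2, push EE → (s2, cbc, EEEEEEEZ)
  read c, top E: go to s2, push EE → (s2, bc, EEEEEEEEZ)
  read b, top E: go to s0, push CE → (s0, c, CEEEEEEEEZ)
  ε-move, top C: go to s0, push ε → (s0, c, EEEEEEEEZ)
  read c, top E: go to s1, push AE → (s1, ε, AEEEEEEEEZ)
All input consumed; state s1 ∈ F.

Accept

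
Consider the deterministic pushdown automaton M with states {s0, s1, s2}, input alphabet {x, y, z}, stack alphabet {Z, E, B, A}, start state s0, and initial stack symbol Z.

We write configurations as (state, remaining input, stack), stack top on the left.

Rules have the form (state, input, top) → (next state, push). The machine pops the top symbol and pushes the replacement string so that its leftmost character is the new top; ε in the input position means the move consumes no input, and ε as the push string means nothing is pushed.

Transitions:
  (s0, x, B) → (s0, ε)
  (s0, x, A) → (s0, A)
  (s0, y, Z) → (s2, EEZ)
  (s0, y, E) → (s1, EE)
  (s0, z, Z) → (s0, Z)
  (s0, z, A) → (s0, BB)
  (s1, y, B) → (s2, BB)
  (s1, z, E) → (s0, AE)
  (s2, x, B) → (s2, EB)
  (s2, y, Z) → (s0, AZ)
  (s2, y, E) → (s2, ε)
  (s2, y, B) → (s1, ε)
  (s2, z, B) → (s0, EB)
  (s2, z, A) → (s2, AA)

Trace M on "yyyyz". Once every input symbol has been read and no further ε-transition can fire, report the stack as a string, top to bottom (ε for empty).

BBZ

(s0, yyyyz, Z) ⊢ (s2, yyyz, EEZ) ⊢ (s2, yyz, EZ) ⊢ (s2, yz, Z) ⊢ (s0, z, AZ) ⊢ (s0, ε, BBZ)
All input consumed in state s0 with stack BBZ.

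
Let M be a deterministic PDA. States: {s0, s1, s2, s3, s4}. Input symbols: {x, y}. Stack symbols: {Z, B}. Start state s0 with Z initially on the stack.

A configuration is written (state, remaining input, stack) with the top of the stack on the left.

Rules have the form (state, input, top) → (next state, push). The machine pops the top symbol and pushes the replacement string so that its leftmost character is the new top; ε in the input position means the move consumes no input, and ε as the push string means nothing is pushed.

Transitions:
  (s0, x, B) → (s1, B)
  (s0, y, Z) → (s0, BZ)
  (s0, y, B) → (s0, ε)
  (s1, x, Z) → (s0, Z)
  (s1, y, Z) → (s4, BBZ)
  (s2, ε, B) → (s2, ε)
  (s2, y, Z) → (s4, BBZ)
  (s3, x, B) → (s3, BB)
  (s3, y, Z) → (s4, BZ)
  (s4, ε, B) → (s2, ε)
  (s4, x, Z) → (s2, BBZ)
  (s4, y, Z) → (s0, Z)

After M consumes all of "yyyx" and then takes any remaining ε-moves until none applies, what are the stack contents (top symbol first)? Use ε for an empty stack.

(s0, yyyx, Z)
  read y, top Z: go to s0, push BZ → (s0, yyx, BZ)
  read y, top B: go to s0, push ε → (s0, yx, Z)
  read y, top Z: go to s0, push BZ → (s0, x, BZ)
  read x, top B: go to s1, push B → (s1, ε, BZ)
All input consumed in state s1 with stack BZ.

BZ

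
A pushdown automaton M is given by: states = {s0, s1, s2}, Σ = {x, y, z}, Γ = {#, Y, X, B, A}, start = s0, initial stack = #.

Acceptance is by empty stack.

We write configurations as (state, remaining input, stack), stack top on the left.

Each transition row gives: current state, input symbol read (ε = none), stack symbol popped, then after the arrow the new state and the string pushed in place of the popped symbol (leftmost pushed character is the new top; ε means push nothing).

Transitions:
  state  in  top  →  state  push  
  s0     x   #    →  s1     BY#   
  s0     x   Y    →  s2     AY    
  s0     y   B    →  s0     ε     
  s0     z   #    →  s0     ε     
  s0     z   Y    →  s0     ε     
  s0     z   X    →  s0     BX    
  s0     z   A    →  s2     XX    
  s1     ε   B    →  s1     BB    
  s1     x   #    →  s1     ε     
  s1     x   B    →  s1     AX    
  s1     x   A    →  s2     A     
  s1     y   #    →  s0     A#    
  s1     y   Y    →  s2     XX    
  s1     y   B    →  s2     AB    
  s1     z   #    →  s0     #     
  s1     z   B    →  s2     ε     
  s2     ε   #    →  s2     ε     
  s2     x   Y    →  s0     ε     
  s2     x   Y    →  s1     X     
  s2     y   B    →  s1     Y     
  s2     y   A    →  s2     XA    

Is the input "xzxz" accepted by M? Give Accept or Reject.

One accepting computation: (s0, xzxz, #) ⊢ (s1, zxz, BY#) ⊢ (s2, xz, Y#) ⊢ (s0, z, #) ⊢ (s0, ε, ε)
All input consumed and the stack is empty.

Accept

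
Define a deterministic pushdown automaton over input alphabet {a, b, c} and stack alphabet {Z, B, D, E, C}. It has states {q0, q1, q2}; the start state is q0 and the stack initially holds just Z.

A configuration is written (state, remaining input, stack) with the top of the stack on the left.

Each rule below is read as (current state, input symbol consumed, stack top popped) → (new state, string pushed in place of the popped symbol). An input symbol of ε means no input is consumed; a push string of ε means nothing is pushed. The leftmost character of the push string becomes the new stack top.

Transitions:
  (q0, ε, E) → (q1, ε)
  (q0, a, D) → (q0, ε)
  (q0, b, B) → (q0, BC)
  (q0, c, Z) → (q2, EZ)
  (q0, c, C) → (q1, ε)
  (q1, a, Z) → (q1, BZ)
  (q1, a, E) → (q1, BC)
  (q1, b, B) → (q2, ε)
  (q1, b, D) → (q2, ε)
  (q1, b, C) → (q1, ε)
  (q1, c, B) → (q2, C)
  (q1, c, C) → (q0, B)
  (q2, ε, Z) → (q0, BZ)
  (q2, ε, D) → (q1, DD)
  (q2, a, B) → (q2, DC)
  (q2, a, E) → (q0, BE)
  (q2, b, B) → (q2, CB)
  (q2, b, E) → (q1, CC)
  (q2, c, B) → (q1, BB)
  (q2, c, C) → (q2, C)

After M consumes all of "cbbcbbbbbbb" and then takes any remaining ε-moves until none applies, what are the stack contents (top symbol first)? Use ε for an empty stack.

BCCCCCCCZ

(q0, cbbcbbbbbbb, Z) ⊢ (q2, bbcbbbbbbb, EZ) ⊢ (q1, bcbbbbbbb, CCZ) ⊢ (q1, cbbbbbbb, CZ) ⊢ (q0, bbbbbbb, BZ) ⊢ (q0, bbbbbb, BCZ) ⊢ (q0, bbbbb, BCCZ) ⊢ (q0, bbbb, BCCCZ) ⊢ (q0, bbb, BCCCCZ) ⊢ (q0, bb, BCCCCCZ) ⊢ (q0, b, BCCCCCCZ) ⊢ (q0, ε, BCCCCCCCZ)
All input consumed in state q0 with stack BCCCCCCCZ.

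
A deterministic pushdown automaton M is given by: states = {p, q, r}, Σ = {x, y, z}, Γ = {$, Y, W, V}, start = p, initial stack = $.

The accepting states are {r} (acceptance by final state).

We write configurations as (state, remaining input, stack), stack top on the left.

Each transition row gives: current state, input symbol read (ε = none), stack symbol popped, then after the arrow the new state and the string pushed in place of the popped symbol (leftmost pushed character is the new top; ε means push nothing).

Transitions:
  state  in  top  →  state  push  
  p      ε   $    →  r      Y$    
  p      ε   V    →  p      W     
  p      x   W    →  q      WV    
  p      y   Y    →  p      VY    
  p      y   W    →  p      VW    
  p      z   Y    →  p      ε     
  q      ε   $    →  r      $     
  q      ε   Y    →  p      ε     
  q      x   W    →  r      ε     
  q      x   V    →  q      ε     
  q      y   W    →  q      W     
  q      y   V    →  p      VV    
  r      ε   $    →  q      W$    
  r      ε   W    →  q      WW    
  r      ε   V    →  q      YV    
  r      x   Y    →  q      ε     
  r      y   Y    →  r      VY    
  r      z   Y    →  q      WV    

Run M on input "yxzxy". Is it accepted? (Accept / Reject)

(p, yxzxy, $)
  ε-move, top $: go to r, push Y$ → (r, yxzxy, Y$)
  read y, top Y: go to r, push VY → (r, xzxy, VY$)
  ε-move, top V: go to q, push YV → (q, xzxy, YVY$)
  ε-move, top Y: go to p, push ε → (p, xzxy, VY$)
  ε-move, top V: go to p, push W → (p, xzxy, WY$)
  read x, top W: go to q, push WV → (q, zxy, WVY$)
No transition applies at (q, zxy, WVY$); input not fully consumed.

Reject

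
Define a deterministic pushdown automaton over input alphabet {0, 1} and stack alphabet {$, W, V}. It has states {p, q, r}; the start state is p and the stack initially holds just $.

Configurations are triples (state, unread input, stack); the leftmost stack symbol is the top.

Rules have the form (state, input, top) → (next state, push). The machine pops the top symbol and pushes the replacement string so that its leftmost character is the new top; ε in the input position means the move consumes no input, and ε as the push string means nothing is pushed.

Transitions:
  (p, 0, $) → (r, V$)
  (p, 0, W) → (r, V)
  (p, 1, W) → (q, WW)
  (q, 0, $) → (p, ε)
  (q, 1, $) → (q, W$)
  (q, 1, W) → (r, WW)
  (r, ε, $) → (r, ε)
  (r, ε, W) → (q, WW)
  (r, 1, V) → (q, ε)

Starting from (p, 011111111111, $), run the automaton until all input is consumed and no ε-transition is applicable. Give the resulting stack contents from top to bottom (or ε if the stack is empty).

WWWWWWWWWWWWWWWWWWW$

(p, 011111111111, $)
  read 0, top $: go to r, push V$ → (r, 11111111111, V$)
  read 1, top V: go to q, push ε → (q, 1111111111, $)
  read 1, top $: go to q, push W$ → (q, 111111111, W$)
  read 1, top W: go to r, push WW → (r, 11111111, WW$)
  ε-move, top W: go to q, push WW → (q, 11111111, WWW$)
  read 1, top W: go to r, push WW → (r, 1111111, WWWW$)
  ε-move, top W: go to q, push WW → (q, 1111111, WWWWW$)
  read 1, top W: go to r, push WW → (r, 111111, WWWWWW$)
  ε-move, top W: go to q, push WW → (q, 111111, WWWWWWW$)
  read 1, top W: go to r, push WW → (r, 11111, WWWWWWWW$)
  ε-move, top W: go to q, push WW → (q, 11111, WWWWWWWWW$)
  read 1, top W: go to r, push WW → (r, 1111, WWWWWWWWWW$)
  ε-move, top W: go to q, push WW → (q, 1111, WWWWWWWWWWW$)
  read 1, top W: go to r, push WW → (r, 111, WWWWWWWWWWWW$)
  ε-move, top W: go to q, push WW → (q, 111, WWWWWWWWWWWWW$)
  read 1, top W: go to r, push WW → (r, 11, WWWWWWWWWWWWWW$)
  ε-move, top W: go to q, push WW → (q, 11, WWWWWWWWWWWWWWW$)
  read 1, top W: go to r, push WW → (r, 1, WWWWWWWWWWWWWWWW$)
  ε-move, top W: go to q, push WW → (q, 1, WWWWWWWWWWWWWWWWW$)
  read 1, top W: go to r, push WW → (r, ε, WWWWWWWWWWWWWWWWWW$)
  ε-move, top W: go to q, push WW → (q, ε, WWWWWWWWWWWWWWWWWWW$)
All input consumed in state q with stack WWWWWWWWWWWWWWWWWWW$.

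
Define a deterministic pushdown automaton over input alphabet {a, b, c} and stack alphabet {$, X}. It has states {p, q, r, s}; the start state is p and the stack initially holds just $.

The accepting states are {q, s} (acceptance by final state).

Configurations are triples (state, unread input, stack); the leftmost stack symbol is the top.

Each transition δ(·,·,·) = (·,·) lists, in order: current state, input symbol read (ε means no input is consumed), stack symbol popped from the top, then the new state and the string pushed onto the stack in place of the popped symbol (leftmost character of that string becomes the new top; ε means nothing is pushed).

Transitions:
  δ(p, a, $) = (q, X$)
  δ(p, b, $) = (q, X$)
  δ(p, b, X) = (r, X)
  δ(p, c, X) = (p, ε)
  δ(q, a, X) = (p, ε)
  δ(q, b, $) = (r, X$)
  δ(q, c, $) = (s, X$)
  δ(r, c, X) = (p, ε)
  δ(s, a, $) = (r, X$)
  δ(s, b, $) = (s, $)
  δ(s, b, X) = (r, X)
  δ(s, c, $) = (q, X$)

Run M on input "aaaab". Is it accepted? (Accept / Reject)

Accept

(p, aaaab, $)
  read a, top $: go to q, push X$ → (q, aaab, X$)
  read a, top X: go to p, push ε → (p, aab, $)
  read a, top $: go to q, push X$ → (q, ab, X$)
  read a, top X: go to p, push ε → (p, b, $)
  read b, top $: go to q, push X$ → (q, ε, X$)
All input consumed; state q ∈ F.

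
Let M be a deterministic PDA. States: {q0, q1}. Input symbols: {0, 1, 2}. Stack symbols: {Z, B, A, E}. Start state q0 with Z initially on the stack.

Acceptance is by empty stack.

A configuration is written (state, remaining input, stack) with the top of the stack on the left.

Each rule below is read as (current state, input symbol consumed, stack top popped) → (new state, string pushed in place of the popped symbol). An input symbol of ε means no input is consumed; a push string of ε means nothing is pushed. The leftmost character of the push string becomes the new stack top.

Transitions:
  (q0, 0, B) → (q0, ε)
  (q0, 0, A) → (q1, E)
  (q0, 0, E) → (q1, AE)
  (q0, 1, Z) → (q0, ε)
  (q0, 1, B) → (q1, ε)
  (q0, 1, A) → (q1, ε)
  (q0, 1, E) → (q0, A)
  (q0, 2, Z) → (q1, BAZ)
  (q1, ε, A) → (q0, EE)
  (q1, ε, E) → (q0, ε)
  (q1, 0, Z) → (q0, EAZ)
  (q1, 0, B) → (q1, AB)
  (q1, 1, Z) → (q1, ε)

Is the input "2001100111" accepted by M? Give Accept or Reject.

(q0, 2001100111, Z)
  read 2, top Z: go to q1, push BAZ → (q1, 001100111, BAZ)
  read 0, top B: go to q1, push AB → (q1, 01100111, ABAZ)
  ε-move, top A: go to q0, push EE → (q0, 01100111, EEBAZ)
  read 0, top E: go to q1, push AE → (q1, 1100111, AEEBAZ)
  ε-move, top A: go to q0, push EE → (q0, 1100111, EEEEBAZ)
  read 1, top E: go to q0, push A → (q0, 100111, AEEEBAZ)
  read 1, top A: go to q1, push ε → (q1, 00111, EEEBAZ)
  ε-move, top E: go to q0, push ε → (q0, 00111, EEBAZ)
  read 0, top E: go to q1, push AE → (q1, 0111, AEEBAZ)
  ε-move, top A: go to q0, push EE → (q0, 0111, EEEEBAZ)
  read 0, top E: go to q1, push AE → (q1, 111, AEEEEBAZ)
  ε-move, top A: go to q0, push EE → (q0, 111, EEEEEEBAZ)
  read 1, top E: go to q0, push A → (q0, 11, AEEEEEBAZ)
  read 1, top A: go to q1, push ε → (q1, 1, EEEEEBAZ)
  ε-move, top E: go to q0, push ε → (q0, 1, EEEEBAZ)
  read 1, top E: go to q0, push A → (q0, ε, AEEEBAZ)
All input consumed; stack is AEEEBAZ, not empty, and no further ε-move applies.

Reject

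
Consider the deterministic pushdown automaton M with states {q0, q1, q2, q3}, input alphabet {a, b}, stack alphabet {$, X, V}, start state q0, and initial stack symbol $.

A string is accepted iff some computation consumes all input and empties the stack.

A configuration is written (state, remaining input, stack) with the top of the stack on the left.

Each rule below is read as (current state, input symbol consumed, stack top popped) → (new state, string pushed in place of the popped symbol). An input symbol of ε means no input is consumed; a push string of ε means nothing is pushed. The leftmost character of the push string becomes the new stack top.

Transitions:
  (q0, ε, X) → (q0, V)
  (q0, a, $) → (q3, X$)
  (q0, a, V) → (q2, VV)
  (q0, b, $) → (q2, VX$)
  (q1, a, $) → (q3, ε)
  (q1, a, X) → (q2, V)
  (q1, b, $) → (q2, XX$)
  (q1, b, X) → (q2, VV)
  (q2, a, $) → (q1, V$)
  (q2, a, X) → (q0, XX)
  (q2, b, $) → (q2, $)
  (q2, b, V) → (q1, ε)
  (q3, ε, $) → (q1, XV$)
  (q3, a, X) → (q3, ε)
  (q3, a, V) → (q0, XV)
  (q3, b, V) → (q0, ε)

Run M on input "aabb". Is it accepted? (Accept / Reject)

Reject

(q0, aabb, $)
  read a, top $: go to q3, push X$ → (q3, abb, X$)
  read a, top X: go to q3, push ε → (q3, bb, $)
  ε-move, top $: go to q1, push XV$ → (q1, bb, XV$)
  read b, top X: go to q2, push VV → (q2, b, VVV$)
  read b, top V: go to q1, push ε → (q1, ε, VV$)
All input consumed; stack is VV$, not empty, and no further ε-move applies.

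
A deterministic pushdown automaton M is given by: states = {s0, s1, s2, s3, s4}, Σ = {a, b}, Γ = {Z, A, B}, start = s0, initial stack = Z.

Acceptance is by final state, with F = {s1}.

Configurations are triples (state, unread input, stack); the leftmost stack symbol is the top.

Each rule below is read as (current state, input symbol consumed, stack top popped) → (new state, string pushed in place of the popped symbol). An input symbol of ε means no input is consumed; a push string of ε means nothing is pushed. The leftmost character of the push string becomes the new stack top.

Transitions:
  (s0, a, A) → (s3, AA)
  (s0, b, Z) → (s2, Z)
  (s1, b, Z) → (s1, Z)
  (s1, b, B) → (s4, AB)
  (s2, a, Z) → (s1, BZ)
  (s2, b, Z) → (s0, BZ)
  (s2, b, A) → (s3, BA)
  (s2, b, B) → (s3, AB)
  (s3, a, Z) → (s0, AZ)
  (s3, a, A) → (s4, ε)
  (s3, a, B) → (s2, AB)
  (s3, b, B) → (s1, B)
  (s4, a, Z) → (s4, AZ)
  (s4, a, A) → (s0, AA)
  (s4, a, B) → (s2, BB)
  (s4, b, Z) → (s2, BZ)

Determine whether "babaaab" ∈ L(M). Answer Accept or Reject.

(s0, babaaab, Z) ⊢ (s2, abaaab, Z) ⊢ (s1, baaab, BZ) ⊢ (s4, aaab, ABZ) ⊢ (s0, aab, AABZ) ⊢ (s3, ab, AAABZ) ⊢ (s4, b, AABZ)
No transition applies at (s4, b, AABZ); input not fully consumed.

Reject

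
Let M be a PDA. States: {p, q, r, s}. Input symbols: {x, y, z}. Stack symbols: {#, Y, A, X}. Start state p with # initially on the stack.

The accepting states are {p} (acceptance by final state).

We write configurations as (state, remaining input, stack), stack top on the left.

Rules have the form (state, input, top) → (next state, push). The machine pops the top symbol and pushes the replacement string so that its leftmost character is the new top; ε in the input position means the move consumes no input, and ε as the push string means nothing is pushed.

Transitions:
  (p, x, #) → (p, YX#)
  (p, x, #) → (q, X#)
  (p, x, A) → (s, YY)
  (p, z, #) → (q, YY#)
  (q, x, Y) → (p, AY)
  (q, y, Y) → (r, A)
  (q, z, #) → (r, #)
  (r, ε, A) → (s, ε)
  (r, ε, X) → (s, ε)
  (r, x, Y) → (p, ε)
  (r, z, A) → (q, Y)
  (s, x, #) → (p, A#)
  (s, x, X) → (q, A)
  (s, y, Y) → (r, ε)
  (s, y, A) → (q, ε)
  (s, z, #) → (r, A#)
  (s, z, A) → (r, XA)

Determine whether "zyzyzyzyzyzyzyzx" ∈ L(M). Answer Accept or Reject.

One accepting computation: (p, zyzyzyzyzyzyzyzx, #) ⊢ (q, yzyzyzyzyzyzyzx, YY#) ⊢ (r, zyzyzyzyzyzyzx, AY#) ⊢ (q, yzyzyzyzyzyzx, YY#) ⊢ (r, zyzyzyzyzyzx, AY#) ⊢ (q, yzyzyzyzyzx, YY#) ⊢ (r, zyzyzyzyzx, AY#) ⊢ (q, yzyzyzyzx, YY#) ⊢ (r, zyzyzyzx, AY#) ⊢ (q, yzyzyzx, YY#) ⊢ (r, zyzyzx, AY#) ⊢ (q, yzyzx, YY#) ⊢ (r, zyzx, AY#) ⊢ (q, yzx, YY#) ⊢ (r, zx, AY#) ⊢ (q, x, YY#) ⊢ (p, ε, AYY#)
All input consumed and state p ∈ F.

Accept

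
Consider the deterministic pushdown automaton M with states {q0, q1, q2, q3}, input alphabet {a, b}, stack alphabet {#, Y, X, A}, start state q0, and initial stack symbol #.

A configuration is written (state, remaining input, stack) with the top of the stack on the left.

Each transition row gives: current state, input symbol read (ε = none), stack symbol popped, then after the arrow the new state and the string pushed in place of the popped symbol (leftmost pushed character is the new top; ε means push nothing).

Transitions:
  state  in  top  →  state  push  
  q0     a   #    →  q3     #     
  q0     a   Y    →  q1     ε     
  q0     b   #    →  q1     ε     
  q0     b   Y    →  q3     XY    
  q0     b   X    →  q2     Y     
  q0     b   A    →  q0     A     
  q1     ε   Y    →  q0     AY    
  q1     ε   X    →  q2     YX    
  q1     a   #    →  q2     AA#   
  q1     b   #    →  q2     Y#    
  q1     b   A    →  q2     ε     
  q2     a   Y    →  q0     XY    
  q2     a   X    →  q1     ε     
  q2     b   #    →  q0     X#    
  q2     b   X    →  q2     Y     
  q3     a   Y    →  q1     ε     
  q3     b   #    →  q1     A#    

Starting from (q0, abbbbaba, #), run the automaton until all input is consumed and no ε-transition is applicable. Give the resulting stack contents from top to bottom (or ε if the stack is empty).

(q0, abbbbaba, #) ⊢ (q3, bbbbaba, #) ⊢ (q1, bbbaba, A#) ⊢ (q2, bbaba, #) ⊢ (q0, baba, X#) ⊢ (q2, aba, Y#) ⊢ (q0, ba, XY#) ⊢ (q2, a, YY#) ⊢ (q0, ε, XYY#)
All input consumed in state q0 with stack XYY#.

XYY#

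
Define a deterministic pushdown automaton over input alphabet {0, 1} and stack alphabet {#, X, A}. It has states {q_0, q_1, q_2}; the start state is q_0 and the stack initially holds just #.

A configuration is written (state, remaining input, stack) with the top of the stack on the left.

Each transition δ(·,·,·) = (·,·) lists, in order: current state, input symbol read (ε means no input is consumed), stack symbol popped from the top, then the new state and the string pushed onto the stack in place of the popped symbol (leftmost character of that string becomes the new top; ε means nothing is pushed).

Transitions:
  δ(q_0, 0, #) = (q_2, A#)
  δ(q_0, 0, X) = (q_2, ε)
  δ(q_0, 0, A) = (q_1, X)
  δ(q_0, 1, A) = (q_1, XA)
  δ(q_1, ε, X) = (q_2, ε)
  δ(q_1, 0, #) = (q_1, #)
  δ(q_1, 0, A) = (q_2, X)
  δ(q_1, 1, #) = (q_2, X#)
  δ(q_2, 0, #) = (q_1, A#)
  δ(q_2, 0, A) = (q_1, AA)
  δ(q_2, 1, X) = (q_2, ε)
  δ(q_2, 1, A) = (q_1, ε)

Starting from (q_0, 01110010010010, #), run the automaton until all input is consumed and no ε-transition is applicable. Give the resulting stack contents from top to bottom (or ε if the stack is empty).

A#

(q_0, 01110010010010, #) ⊢ (q_2, 1110010010010, A#) ⊢ (q_1, 110010010010, #) ⊢ (q_2, 10010010010, X#) ⊢ (q_2, 0010010010, #) ⊢ (q_1, 010010010, A#) ⊢ (q_2, 10010010, X#) ⊢ (q_2, 0010010, #) ⊢ (q_1, 010010, A#) ⊢ (q_2, 10010, X#) ⊢ (q_2, 0010, #) ⊢ (q_1, 010, A#) ⊢ (q_2, 10, X#) ⊢ (q_2, 0, #) ⊢ (q_1, ε, A#)
All input consumed in state q_1 with stack A#.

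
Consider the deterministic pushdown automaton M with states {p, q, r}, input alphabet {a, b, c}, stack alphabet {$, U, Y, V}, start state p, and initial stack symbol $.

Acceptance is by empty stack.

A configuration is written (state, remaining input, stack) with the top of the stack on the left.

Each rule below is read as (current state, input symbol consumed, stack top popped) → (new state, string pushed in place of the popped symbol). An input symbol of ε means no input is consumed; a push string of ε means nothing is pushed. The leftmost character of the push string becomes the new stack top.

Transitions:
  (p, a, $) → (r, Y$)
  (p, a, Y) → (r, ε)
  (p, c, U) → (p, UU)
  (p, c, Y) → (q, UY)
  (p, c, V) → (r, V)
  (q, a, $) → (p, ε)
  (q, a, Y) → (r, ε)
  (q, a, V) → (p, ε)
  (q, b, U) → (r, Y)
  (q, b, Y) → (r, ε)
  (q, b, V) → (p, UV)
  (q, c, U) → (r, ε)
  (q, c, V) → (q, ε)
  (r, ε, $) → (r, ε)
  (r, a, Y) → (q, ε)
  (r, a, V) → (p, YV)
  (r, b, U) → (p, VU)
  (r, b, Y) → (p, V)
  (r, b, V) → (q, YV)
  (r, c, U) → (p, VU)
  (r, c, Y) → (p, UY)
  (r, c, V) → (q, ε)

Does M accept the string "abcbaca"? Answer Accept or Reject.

(p, abcbaca, $)
  read a, top $: go to r, push Y$ → (r, bcbaca, Y$)
  read b, top Y: go to p, push V → (p, cbaca, V$)
  read c, top V: go to r, push V → (r, baca, V$)
  read b, top V: go to q, push YV → (q, aca, YV$)
  read a, top Y: go to r, push ε → (r, ca, V$)
  read c, top V: go to q, push ε → (q, a, $)
  read a, top $: go to p, push ε → (p, ε, ε)
All input consumed and the stack is empty.

Accept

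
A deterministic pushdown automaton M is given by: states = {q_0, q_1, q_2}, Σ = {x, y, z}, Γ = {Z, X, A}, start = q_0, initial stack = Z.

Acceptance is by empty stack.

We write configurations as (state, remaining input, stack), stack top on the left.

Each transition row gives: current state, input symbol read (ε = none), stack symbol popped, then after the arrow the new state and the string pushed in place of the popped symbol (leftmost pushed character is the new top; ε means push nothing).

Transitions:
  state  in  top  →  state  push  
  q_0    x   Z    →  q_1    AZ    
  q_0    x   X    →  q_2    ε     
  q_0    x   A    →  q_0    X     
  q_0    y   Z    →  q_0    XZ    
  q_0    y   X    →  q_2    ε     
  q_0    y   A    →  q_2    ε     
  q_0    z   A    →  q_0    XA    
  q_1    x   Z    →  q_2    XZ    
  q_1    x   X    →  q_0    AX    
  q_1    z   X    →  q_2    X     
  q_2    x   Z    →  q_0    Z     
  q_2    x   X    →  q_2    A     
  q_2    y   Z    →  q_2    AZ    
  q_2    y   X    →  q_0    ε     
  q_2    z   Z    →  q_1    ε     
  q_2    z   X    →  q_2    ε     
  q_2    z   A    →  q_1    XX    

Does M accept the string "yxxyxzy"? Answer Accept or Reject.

(q_0, yxxyxzy, Z) ⊢ (q_0, xxyxzy, XZ) ⊢ (q_2, xyxzy, Z) ⊢ (q_0, yxzy, Z) ⊢ (q_0, xzy, XZ) ⊢ (q_2, zy, Z) ⊢ (q_1, y, ε)
No transition applies at (q_1, y, ε); input not fully consumed.

Reject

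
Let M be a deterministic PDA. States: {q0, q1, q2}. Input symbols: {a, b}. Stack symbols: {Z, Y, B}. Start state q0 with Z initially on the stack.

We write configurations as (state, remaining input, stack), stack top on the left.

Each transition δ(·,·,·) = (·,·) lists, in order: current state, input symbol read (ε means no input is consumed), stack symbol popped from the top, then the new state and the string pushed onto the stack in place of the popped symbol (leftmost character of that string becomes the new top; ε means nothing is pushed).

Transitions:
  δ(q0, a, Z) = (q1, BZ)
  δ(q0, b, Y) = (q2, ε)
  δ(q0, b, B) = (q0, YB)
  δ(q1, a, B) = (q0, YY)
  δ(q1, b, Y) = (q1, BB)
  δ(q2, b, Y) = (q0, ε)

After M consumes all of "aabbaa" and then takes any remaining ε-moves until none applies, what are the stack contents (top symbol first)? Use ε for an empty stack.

(q0, aabbaa, Z)
  read a, top Z: go to q1, push BZ → (q1, abbaa, BZ)
  read a, top B: go to q0, push YY → (q0, bbaa, YYZ)
  read b, top Y: go to q2, push ε → (q2, baa, YZ)
  read b, top Y: go to q0, push ε → (q0, aa, Z)
  read a, top Z: go to q1, push BZ → (q1, a, BZ)
  read a, top B: go to q0, push YY → (q0, ε, YYZ)
All input consumed in state q0 with stack YYZ.

YYZ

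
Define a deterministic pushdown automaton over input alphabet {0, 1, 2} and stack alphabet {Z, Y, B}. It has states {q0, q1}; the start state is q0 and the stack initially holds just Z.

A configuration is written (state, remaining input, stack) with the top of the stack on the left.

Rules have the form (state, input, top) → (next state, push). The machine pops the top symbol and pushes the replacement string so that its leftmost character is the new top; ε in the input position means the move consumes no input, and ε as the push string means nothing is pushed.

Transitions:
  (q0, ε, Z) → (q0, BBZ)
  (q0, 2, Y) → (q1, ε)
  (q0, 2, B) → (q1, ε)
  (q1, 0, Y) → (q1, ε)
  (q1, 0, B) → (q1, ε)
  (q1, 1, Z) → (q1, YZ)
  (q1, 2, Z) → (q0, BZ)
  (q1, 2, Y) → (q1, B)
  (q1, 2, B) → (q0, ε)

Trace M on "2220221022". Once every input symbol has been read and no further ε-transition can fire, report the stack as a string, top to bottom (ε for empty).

(q0, 2220221022, Z)
  ε-move, top Z: go to q0, push BBZ → (q0, 2220221022, BBZ)
  read 2, top B: go to q1, push ε → (q1, 220221022, BZ)
  read 2, top B: go to q0, push ε → (q0, 20221022, Z)
  ε-move, top Z: go to q0, push BBZ → (q0, 20221022, BBZ)
  read 2, top B: go to q1, push ε → (q1, 0221022, BZ)
  read 0, top B: go to q1, push ε → (q1, 221022, Z)
  read 2, top Z: go to q0, push BZ → (q0, 21022, BZ)
  read 2, top B: go to q1, push ε → (q1, 1022, Z)
  read 1, top Z: go to q1, push YZ → (q1, 022, YZ)
  read 0, top Y: go to q1, push ε → (q1, 22, Z)
  read 2, top Z: go to q0, push BZ → (q0, 2, BZ)
  read 2, top B: go to q1, push ε → (q1, ε, Z)
All input consumed in state q1 with stack Z.

Z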